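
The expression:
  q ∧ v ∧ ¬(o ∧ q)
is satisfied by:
  {q: True, v: True, o: False}


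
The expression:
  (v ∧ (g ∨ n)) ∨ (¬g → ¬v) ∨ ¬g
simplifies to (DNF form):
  True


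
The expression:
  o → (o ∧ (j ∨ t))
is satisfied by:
  {t: True, j: True, o: False}
  {t: True, j: False, o: False}
  {j: True, t: False, o: False}
  {t: False, j: False, o: False}
  {t: True, o: True, j: True}
  {t: True, o: True, j: False}
  {o: True, j: True, t: False}


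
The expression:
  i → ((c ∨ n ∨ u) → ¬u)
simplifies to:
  ¬i ∨ ¬u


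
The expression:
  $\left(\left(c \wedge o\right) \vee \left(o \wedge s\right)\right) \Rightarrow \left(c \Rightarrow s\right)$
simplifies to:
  $s \vee \neg c \vee \neg o$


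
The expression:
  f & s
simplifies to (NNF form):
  f & s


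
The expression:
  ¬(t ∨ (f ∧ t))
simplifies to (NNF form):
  ¬t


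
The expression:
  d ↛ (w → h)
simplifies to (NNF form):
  d ∧ w ∧ ¬h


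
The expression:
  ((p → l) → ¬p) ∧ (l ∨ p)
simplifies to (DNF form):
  (l ∧ ¬p) ∨ (p ∧ ¬l)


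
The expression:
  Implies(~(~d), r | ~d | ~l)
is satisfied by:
  {r: True, l: False, d: False}
  {l: False, d: False, r: False}
  {r: True, d: True, l: False}
  {d: True, l: False, r: False}
  {r: True, l: True, d: False}
  {l: True, r: False, d: False}
  {r: True, d: True, l: True}


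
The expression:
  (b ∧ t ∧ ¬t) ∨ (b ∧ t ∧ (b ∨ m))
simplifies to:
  b ∧ t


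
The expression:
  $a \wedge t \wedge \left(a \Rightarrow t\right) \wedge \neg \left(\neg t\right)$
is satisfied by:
  {t: True, a: True}


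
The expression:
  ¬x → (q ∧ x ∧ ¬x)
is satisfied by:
  {x: True}


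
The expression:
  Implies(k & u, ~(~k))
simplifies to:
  True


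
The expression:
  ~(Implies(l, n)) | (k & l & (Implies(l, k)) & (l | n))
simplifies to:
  l & (k | ~n)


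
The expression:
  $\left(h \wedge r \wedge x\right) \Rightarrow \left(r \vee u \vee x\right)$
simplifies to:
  $\text{True}$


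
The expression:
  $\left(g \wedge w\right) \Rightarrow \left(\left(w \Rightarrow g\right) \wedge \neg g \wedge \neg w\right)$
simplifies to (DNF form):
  $\neg g \vee \neg w$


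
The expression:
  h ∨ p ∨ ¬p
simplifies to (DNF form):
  True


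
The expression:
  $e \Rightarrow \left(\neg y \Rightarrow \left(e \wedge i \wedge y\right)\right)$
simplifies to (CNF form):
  $y \vee \neg e$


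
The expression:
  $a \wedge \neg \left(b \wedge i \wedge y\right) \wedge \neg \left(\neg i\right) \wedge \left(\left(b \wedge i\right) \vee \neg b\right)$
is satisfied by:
  {i: True, a: True, y: False, b: False}
  {b: True, i: True, a: True, y: False}
  {y: True, i: True, a: True, b: False}


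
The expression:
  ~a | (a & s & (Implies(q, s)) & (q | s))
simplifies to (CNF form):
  s | ~a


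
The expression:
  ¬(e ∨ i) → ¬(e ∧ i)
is always true.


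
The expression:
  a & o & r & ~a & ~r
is never true.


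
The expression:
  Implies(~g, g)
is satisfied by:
  {g: True}


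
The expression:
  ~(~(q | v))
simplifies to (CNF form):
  q | v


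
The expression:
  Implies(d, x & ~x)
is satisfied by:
  {d: False}


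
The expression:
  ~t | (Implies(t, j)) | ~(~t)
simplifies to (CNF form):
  True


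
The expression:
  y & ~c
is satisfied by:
  {y: True, c: False}


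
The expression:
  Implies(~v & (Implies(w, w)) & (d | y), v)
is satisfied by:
  {v: True, y: False, d: False}
  {d: True, v: True, y: False}
  {v: True, y: True, d: False}
  {d: True, v: True, y: True}
  {d: False, y: False, v: False}


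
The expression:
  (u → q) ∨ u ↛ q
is always true.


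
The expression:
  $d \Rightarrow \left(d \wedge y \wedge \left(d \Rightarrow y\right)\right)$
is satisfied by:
  {y: True, d: False}
  {d: False, y: False}
  {d: True, y: True}


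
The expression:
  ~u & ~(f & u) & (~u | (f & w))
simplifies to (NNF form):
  ~u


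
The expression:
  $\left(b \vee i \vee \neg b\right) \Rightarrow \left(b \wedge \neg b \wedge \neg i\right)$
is never true.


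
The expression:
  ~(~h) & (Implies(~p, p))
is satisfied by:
  {h: True, p: True}


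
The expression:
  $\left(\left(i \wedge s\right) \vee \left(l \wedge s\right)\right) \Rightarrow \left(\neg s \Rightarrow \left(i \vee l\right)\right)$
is always true.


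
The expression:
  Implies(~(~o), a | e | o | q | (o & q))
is always true.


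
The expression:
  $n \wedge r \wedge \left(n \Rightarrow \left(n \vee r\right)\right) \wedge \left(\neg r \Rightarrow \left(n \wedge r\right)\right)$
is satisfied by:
  {r: True, n: True}


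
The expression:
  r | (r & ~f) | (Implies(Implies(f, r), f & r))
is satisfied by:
  {r: True, f: True}
  {r: True, f: False}
  {f: True, r: False}


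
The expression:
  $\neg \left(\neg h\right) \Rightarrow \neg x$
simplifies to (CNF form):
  $\neg h \vee \neg x$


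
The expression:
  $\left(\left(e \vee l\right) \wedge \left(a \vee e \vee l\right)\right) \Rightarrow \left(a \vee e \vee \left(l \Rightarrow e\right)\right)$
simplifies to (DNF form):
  $a \vee e \vee \neg l$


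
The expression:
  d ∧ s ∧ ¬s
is never true.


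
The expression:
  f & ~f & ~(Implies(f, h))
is never true.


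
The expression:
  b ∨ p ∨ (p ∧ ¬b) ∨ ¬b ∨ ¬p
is always true.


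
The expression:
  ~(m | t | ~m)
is never true.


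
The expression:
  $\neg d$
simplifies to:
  $\neg d$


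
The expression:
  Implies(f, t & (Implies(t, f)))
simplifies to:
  t | ~f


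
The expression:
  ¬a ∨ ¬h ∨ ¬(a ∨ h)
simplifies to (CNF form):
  ¬a ∨ ¬h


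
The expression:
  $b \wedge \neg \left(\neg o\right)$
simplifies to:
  $b \wedge o$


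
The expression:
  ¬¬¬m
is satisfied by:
  {m: False}


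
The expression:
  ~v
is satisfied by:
  {v: False}


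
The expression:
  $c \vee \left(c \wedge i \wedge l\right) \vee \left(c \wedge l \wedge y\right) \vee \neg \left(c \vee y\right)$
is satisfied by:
  {c: True, y: False}
  {y: False, c: False}
  {y: True, c: True}


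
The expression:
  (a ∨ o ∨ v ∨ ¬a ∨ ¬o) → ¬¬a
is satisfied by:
  {a: True}


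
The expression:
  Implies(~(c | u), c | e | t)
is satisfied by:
  {u: True, t: True, c: True, e: True}
  {u: True, t: True, c: True, e: False}
  {u: True, t: True, e: True, c: False}
  {u: True, t: True, e: False, c: False}
  {u: True, c: True, e: True, t: False}
  {u: True, c: True, e: False, t: False}
  {u: True, c: False, e: True, t: False}
  {u: True, c: False, e: False, t: False}
  {t: True, c: True, e: True, u: False}
  {t: True, c: True, e: False, u: False}
  {t: True, e: True, c: False, u: False}
  {t: True, e: False, c: False, u: False}
  {c: True, e: True, t: False, u: False}
  {c: True, t: False, e: False, u: False}
  {e: True, t: False, c: False, u: False}


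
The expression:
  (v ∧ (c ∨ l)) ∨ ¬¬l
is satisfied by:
  {v: True, l: True, c: True}
  {v: True, l: True, c: False}
  {l: True, c: True, v: False}
  {l: True, c: False, v: False}
  {v: True, c: True, l: False}


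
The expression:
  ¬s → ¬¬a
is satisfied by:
  {a: True, s: True}
  {a: True, s: False}
  {s: True, a: False}


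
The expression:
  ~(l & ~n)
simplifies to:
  n | ~l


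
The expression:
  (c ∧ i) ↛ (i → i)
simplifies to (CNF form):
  False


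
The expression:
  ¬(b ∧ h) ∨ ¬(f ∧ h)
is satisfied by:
  {h: False, b: False, f: False}
  {f: True, h: False, b: False}
  {b: True, h: False, f: False}
  {f: True, b: True, h: False}
  {h: True, f: False, b: False}
  {f: True, h: True, b: False}
  {b: True, h: True, f: False}


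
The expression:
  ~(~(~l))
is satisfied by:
  {l: False}


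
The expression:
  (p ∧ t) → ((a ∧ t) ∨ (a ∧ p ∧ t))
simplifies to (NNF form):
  a ∨ ¬p ∨ ¬t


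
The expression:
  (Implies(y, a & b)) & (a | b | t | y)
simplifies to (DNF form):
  (a & b) | (a & ~y) | (b & ~y) | (t & ~y)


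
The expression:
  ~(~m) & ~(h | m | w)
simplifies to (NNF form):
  False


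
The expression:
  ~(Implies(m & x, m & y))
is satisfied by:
  {m: True, x: True, y: False}


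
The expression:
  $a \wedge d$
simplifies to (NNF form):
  $a \wedge d$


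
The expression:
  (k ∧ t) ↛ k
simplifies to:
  False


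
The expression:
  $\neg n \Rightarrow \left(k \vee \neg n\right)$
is always true.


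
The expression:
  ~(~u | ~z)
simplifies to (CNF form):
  u & z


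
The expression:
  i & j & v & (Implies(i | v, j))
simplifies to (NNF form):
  i & j & v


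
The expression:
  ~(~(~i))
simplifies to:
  ~i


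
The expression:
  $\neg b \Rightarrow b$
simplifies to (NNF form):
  $b$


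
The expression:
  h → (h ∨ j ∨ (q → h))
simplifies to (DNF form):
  True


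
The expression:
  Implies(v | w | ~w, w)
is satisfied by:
  {w: True}


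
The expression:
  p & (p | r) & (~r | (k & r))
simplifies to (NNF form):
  p & (k | ~r)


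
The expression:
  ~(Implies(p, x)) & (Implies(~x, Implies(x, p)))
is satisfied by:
  {p: True, x: False}


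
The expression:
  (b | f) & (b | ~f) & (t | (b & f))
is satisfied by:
  {b: True, t: True, f: True}
  {b: True, t: True, f: False}
  {b: True, f: True, t: False}


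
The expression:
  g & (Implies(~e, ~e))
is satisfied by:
  {g: True}


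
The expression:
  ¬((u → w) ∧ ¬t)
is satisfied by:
  {t: True, u: True, w: False}
  {t: True, u: False, w: False}
  {t: True, w: True, u: True}
  {t: True, w: True, u: False}
  {u: True, w: False, t: False}


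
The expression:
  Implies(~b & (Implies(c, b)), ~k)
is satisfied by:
  {b: True, c: True, k: False}
  {b: True, k: False, c: False}
  {c: True, k: False, b: False}
  {c: False, k: False, b: False}
  {b: True, c: True, k: True}
  {b: True, k: True, c: False}
  {c: True, k: True, b: False}


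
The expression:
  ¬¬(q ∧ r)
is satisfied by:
  {r: True, q: True}


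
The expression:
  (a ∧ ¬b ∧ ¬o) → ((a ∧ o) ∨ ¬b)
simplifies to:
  True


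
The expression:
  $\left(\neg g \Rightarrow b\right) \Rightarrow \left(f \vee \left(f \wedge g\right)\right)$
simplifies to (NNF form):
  $f \vee \left(\neg b \wedge \neg g\right)$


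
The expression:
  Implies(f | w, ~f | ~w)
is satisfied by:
  {w: False, f: False}
  {f: True, w: False}
  {w: True, f: False}


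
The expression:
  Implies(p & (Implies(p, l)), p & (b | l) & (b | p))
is always true.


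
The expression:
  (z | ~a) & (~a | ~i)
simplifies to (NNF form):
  ~a | (z & ~i)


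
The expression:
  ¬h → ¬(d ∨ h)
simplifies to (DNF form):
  h ∨ ¬d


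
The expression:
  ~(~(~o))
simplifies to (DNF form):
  ~o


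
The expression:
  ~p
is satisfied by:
  {p: False}


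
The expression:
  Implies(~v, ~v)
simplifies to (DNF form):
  True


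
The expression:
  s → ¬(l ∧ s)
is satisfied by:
  {l: False, s: False}
  {s: True, l: False}
  {l: True, s: False}


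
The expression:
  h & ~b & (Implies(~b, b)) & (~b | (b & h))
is never true.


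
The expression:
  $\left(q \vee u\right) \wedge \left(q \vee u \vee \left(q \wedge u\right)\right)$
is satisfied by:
  {q: True, u: True}
  {q: True, u: False}
  {u: True, q: False}


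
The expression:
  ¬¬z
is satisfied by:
  {z: True}


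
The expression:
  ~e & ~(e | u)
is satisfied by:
  {u: False, e: False}


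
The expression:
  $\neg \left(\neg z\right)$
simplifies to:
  $z$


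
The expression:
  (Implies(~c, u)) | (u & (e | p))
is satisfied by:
  {c: True, u: True}
  {c: True, u: False}
  {u: True, c: False}


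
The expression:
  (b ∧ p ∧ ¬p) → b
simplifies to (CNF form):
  True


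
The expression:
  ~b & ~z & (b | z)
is never true.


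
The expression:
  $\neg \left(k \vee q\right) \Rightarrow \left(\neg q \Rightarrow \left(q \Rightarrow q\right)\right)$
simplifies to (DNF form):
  $\text{True}$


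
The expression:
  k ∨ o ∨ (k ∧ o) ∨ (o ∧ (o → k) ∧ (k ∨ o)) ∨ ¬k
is always true.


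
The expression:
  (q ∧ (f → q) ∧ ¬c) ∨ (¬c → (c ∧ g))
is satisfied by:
  {q: True, c: True}
  {q: True, c: False}
  {c: True, q: False}


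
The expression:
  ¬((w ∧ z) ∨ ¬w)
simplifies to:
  w ∧ ¬z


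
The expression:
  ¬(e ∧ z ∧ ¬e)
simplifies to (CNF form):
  True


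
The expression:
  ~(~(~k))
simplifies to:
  ~k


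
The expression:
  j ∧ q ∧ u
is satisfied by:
  {j: True, u: True, q: True}


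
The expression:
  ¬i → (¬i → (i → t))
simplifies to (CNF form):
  True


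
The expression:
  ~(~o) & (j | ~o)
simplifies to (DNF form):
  j & o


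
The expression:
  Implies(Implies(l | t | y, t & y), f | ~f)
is always true.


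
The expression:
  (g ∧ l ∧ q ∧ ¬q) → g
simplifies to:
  True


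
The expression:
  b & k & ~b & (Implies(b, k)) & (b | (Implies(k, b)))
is never true.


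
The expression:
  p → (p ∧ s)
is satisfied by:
  {s: True, p: False}
  {p: False, s: False}
  {p: True, s: True}


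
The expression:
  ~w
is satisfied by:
  {w: False}


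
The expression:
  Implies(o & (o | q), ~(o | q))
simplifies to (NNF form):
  ~o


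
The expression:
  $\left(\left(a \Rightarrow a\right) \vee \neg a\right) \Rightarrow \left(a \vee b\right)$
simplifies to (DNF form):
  $a \vee b$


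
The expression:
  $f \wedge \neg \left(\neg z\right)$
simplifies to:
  $f \wedge z$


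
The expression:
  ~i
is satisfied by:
  {i: False}


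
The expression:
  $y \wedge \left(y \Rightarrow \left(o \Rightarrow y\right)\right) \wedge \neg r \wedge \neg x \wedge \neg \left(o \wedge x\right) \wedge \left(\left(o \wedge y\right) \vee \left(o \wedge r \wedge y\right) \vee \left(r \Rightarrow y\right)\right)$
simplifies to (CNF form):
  $y \wedge \neg r \wedge \neg x$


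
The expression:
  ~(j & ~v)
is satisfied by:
  {v: True, j: False}
  {j: False, v: False}
  {j: True, v: True}


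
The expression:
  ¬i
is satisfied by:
  {i: False}


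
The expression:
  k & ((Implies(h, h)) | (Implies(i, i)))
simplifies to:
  k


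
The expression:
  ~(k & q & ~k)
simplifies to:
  True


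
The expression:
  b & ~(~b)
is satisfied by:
  {b: True}


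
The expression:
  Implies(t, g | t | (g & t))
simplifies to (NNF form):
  True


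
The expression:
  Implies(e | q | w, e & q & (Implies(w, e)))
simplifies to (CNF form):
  (e | ~q) & (e | ~w) & (q | ~e)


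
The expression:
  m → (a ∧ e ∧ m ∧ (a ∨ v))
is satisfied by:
  {e: True, a: True, m: False}
  {e: True, a: False, m: False}
  {a: True, e: False, m: False}
  {e: False, a: False, m: False}
  {e: True, m: True, a: True}


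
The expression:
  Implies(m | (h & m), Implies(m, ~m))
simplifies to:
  ~m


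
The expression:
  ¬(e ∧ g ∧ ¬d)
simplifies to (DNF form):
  d ∨ ¬e ∨ ¬g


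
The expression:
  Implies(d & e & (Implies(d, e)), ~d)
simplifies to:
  ~d | ~e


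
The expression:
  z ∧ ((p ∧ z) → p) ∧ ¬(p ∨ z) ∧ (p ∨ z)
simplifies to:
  False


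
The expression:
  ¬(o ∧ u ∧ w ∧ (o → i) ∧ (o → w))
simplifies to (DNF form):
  ¬i ∨ ¬o ∨ ¬u ∨ ¬w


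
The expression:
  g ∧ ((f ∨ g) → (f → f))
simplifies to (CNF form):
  g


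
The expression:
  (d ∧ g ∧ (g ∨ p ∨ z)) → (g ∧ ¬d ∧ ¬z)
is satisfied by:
  {g: False, d: False}
  {d: True, g: False}
  {g: True, d: False}


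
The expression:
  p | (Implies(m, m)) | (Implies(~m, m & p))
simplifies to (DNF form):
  True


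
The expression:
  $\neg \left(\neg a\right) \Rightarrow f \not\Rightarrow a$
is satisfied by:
  {a: False}


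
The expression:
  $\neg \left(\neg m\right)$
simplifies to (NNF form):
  $m$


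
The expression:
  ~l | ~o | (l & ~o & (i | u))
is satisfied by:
  {l: False, o: False}
  {o: True, l: False}
  {l: True, o: False}


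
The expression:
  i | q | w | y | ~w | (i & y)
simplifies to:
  True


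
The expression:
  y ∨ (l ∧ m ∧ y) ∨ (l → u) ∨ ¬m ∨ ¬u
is always true.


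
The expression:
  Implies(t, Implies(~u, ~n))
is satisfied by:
  {u: True, t: False, n: False}
  {u: False, t: False, n: False}
  {n: True, u: True, t: False}
  {n: True, u: False, t: False}
  {t: True, u: True, n: False}
  {t: True, u: False, n: False}
  {t: True, n: True, u: True}


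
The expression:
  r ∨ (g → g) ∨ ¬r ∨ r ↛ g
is always true.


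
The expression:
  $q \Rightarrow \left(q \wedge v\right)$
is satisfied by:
  {v: True, q: False}
  {q: False, v: False}
  {q: True, v: True}


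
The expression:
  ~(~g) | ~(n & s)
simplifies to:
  g | ~n | ~s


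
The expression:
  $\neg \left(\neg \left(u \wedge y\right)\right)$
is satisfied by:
  {u: True, y: True}


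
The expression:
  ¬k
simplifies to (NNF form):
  ¬k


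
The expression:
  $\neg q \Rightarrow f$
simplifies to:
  $f \vee q$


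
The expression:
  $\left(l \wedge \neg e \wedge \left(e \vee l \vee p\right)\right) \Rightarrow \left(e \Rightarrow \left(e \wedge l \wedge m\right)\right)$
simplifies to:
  $\text{True}$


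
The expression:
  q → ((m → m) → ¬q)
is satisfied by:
  {q: False}


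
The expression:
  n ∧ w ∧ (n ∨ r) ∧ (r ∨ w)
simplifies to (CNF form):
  n ∧ w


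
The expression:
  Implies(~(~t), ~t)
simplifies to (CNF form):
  ~t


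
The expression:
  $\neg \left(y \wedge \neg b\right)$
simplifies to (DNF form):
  $b \vee \neg y$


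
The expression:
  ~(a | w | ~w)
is never true.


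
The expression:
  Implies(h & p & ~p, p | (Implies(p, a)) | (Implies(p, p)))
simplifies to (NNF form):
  True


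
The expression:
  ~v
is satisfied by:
  {v: False}


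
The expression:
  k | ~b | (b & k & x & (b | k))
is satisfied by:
  {k: True, b: False}
  {b: False, k: False}
  {b: True, k: True}


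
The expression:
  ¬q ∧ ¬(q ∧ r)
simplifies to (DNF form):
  ¬q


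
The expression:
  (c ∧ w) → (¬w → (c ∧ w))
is always true.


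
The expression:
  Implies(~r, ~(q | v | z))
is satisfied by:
  {r: True, q: False, z: False, v: False}
  {r: True, v: True, q: False, z: False}
  {r: True, z: True, q: False, v: False}
  {r: True, v: True, z: True, q: False}
  {r: True, q: True, z: False, v: False}
  {r: True, v: True, q: True, z: False}
  {r: True, z: True, q: True, v: False}
  {r: True, v: True, z: True, q: True}
  {v: False, q: False, z: False, r: False}


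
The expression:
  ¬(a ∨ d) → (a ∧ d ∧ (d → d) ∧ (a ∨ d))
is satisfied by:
  {a: True, d: True}
  {a: True, d: False}
  {d: True, a: False}


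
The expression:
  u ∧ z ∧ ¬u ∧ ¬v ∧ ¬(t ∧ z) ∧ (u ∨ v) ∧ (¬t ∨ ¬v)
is never true.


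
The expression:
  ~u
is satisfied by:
  {u: False}


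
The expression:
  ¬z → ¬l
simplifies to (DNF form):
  z ∨ ¬l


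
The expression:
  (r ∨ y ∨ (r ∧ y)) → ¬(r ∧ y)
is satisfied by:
  {y: False, r: False}
  {r: True, y: False}
  {y: True, r: False}


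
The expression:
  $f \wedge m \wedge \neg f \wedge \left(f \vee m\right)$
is never true.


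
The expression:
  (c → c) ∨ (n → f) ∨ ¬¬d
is always true.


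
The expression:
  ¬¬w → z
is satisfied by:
  {z: True, w: False}
  {w: False, z: False}
  {w: True, z: True}


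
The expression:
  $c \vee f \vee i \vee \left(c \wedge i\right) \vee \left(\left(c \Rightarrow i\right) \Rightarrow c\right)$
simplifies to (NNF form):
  $c \vee f \vee i$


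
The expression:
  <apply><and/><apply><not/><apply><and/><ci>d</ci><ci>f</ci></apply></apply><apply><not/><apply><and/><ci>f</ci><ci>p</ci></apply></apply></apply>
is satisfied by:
  {p: False, f: False, d: False}
  {d: True, p: False, f: False}
  {p: True, d: False, f: False}
  {d: True, p: True, f: False}
  {f: True, d: False, p: False}


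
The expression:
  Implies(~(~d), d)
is always true.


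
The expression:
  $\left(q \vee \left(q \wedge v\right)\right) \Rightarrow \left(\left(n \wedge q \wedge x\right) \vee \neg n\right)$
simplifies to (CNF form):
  $x \vee \neg n \vee \neg q$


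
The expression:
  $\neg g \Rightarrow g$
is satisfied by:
  {g: True}


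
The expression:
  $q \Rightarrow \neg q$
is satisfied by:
  {q: False}


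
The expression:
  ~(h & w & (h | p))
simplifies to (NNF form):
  ~h | ~w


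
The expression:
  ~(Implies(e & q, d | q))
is never true.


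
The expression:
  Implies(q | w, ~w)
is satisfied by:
  {w: False}


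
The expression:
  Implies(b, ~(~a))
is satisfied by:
  {a: True, b: False}
  {b: False, a: False}
  {b: True, a: True}


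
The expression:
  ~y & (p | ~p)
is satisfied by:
  {y: False}


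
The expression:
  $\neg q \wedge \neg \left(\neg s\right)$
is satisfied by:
  {s: True, q: False}


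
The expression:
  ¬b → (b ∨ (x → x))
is always true.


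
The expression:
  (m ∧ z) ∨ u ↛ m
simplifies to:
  (m ∧ z) ∨ (u ∧ ¬m)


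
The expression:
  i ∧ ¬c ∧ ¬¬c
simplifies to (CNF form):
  False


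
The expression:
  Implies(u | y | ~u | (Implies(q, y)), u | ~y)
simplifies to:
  u | ~y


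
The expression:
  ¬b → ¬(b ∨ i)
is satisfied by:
  {b: True, i: False}
  {i: False, b: False}
  {i: True, b: True}


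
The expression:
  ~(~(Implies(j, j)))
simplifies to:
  True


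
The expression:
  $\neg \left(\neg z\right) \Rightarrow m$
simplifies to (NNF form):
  $m \vee \neg z$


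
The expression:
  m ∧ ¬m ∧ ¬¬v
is never true.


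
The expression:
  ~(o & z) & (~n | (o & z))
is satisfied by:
  {n: False, o: False, z: False}
  {z: True, n: False, o: False}
  {o: True, n: False, z: False}


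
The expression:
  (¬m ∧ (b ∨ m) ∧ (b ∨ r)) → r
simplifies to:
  m ∨ r ∨ ¬b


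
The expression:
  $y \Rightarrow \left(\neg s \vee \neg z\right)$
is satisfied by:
  {s: False, z: False, y: False}
  {y: True, s: False, z: False}
  {z: True, s: False, y: False}
  {y: True, z: True, s: False}
  {s: True, y: False, z: False}
  {y: True, s: True, z: False}
  {z: True, s: True, y: False}


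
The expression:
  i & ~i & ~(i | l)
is never true.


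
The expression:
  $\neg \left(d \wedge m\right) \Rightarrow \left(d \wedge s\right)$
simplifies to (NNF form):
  $d \wedge \left(m \vee s\right)$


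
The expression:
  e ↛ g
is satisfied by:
  {e: True, g: False}


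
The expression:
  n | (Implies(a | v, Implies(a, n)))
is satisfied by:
  {n: True, a: False}
  {a: False, n: False}
  {a: True, n: True}


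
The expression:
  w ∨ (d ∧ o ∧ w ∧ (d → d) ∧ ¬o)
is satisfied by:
  {w: True}


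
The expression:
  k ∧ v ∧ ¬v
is never true.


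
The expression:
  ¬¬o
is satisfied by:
  {o: True}


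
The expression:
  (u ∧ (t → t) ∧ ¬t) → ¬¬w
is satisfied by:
  {t: True, w: True, u: False}
  {t: True, u: False, w: False}
  {w: True, u: False, t: False}
  {w: False, u: False, t: False}
  {t: True, w: True, u: True}
  {t: True, u: True, w: False}
  {w: True, u: True, t: False}


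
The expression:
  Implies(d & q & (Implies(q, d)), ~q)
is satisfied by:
  {q: False, d: False}
  {d: True, q: False}
  {q: True, d: False}


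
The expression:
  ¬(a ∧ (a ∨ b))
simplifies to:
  ¬a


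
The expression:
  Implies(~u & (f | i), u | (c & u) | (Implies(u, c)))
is always true.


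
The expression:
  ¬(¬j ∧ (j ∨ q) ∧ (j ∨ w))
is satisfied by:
  {j: True, w: False, q: False}
  {w: False, q: False, j: False}
  {j: True, q: True, w: False}
  {q: True, w: False, j: False}
  {j: True, w: True, q: False}
  {w: True, j: False, q: False}
  {j: True, q: True, w: True}


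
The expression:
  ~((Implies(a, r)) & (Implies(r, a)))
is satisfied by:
  {r: True, a: False}
  {a: True, r: False}


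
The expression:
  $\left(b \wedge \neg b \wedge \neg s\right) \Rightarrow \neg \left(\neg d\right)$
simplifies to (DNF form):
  $\text{True}$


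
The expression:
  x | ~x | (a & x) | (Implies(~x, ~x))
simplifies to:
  True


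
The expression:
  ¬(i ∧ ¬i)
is always true.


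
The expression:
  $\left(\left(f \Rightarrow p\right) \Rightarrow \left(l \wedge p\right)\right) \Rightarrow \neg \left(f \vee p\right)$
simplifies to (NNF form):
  $\left(p \wedge \neg l\right) \vee \left(\neg f \wedge \neg p\right)$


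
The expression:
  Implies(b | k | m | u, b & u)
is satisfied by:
  {b: True, u: True, m: False, k: False}
  {b: True, k: True, u: True, m: False}
  {b: True, m: True, u: True, k: False}
  {b: True, k: True, m: True, u: True}
  {k: False, u: False, m: False, b: False}


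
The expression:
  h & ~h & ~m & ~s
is never true.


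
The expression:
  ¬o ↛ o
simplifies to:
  ¬o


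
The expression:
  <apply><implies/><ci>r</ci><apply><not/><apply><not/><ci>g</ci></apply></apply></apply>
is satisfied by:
  {g: True, r: False}
  {r: False, g: False}
  {r: True, g: True}


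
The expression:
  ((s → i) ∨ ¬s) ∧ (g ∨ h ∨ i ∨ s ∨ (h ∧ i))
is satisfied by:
  {i: True, g: True, h: True, s: False}
  {i: True, g: True, s: False, h: False}
  {i: True, h: True, s: False, g: False}
  {i: True, s: False, h: False, g: False}
  {i: True, g: True, s: True, h: True}
  {i: True, g: True, s: True, h: False}
  {i: True, s: True, h: True, g: False}
  {i: True, s: True, h: False, g: False}
  {h: True, g: True, s: False, i: False}
  {g: True, s: False, h: False, i: False}
  {h: True, g: False, s: False, i: False}


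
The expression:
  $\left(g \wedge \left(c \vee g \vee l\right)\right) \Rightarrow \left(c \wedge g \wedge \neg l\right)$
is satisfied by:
  {c: True, g: False, l: False}
  {c: False, g: False, l: False}
  {l: True, c: True, g: False}
  {l: True, c: False, g: False}
  {g: True, c: True, l: False}


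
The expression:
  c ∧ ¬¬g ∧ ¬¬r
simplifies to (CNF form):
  c ∧ g ∧ r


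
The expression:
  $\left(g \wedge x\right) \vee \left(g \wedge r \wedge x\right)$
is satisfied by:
  {x: True, g: True}


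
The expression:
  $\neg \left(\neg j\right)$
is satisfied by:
  {j: True}


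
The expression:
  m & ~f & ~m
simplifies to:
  False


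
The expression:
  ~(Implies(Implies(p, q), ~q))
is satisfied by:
  {q: True}


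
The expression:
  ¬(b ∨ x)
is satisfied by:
  {x: False, b: False}


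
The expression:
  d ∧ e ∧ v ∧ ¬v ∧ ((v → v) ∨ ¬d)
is never true.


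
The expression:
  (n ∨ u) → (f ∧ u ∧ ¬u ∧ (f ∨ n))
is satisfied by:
  {n: False, u: False}


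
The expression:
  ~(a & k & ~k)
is always true.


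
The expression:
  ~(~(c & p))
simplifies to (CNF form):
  c & p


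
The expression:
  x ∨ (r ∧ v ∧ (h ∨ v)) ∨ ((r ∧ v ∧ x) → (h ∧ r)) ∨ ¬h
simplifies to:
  True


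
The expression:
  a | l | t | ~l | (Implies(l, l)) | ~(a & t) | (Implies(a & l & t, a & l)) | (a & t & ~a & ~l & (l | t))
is always true.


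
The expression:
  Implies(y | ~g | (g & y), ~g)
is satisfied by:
  {g: False, y: False}
  {y: True, g: False}
  {g: True, y: False}


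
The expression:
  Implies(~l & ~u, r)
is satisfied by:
  {r: True, l: True, u: True}
  {r: True, l: True, u: False}
  {r: True, u: True, l: False}
  {r: True, u: False, l: False}
  {l: True, u: True, r: False}
  {l: True, u: False, r: False}
  {u: True, l: False, r: False}


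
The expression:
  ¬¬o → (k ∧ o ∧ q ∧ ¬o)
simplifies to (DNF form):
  ¬o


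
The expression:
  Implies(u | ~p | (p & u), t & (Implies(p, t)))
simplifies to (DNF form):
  t | (p & ~u)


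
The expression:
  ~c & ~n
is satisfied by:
  {n: False, c: False}


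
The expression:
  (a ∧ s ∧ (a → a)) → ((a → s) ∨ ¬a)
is always true.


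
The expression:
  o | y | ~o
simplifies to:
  True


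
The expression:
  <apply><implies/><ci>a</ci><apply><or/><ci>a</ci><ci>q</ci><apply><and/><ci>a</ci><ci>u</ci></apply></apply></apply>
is always true.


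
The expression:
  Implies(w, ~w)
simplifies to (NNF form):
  ~w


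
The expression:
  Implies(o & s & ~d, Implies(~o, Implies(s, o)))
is always true.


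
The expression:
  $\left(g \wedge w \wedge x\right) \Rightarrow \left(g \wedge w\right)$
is always true.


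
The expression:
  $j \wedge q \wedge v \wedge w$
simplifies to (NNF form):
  $j \wedge q \wedge v \wedge w$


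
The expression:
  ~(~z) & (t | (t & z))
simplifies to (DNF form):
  t & z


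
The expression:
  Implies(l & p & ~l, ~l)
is always true.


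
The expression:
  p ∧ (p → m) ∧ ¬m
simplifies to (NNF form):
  False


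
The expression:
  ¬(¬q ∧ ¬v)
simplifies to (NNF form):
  q ∨ v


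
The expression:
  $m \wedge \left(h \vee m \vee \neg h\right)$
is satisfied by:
  {m: True}


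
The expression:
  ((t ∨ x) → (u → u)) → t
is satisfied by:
  {t: True}


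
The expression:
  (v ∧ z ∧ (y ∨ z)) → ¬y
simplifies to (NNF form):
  ¬v ∨ ¬y ∨ ¬z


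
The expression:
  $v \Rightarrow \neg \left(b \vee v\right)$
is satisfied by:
  {v: False}


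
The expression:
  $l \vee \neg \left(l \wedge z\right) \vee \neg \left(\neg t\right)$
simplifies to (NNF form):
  $\text{True}$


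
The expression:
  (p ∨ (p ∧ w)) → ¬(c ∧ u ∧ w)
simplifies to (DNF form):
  ¬c ∨ ¬p ∨ ¬u ∨ ¬w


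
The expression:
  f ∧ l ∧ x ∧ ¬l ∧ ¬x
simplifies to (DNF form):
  False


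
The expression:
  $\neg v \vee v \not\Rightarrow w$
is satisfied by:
  {w: False, v: False}
  {v: True, w: False}
  {w: True, v: False}


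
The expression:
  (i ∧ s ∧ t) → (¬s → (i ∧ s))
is always true.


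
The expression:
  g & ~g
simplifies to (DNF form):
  False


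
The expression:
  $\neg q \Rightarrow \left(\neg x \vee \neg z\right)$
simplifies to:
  $q \vee \neg x \vee \neg z$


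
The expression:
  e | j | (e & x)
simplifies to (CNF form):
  e | j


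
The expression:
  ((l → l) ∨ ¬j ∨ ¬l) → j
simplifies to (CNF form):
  j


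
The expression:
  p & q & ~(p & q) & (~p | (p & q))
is never true.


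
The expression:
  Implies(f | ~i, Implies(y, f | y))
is always true.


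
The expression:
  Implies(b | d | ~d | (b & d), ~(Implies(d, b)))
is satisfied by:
  {d: True, b: False}


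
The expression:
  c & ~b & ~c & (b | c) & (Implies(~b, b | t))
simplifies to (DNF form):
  False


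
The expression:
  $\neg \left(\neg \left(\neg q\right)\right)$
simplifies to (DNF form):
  $\neg q$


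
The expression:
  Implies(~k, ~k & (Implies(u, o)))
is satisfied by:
  {k: True, o: True, u: False}
  {k: True, u: False, o: False}
  {o: True, u: False, k: False}
  {o: False, u: False, k: False}
  {k: True, o: True, u: True}
  {k: True, u: True, o: False}
  {o: True, u: True, k: False}


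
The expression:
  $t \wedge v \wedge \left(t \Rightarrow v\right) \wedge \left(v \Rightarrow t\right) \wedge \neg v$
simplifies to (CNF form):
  $\text{False}$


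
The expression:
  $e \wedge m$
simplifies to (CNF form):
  $e \wedge m$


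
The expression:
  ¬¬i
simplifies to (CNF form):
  i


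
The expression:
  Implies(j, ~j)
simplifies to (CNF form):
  ~j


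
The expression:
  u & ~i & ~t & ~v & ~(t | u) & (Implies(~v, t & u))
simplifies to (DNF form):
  False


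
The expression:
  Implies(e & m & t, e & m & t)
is always true.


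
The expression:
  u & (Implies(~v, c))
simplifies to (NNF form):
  u & (c | v)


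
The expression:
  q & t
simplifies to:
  q & t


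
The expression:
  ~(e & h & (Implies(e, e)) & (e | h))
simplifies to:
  ~e | ~h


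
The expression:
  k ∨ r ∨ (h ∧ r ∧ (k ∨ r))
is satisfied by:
  {r: True, k: True}
  {r: True, k: False}
  {k: True, r: False}


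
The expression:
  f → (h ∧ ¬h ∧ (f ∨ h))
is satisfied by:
  {f: False}


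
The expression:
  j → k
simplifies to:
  k ∨ ¬j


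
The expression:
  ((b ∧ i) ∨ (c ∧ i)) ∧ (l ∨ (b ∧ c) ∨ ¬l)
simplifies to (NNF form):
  i ∧ (b ∨ c)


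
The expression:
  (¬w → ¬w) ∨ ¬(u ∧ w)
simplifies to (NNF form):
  True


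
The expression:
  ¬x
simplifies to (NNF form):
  ¬x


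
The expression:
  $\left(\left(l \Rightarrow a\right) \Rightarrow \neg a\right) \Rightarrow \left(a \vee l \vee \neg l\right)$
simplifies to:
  $\text{True}$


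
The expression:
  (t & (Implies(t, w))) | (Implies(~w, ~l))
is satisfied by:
  {w: True, l: False}
  {l: False, w: False}
  {l: True, w: True}


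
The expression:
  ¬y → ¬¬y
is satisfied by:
  {y: True}


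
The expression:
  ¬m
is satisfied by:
  {m: False}


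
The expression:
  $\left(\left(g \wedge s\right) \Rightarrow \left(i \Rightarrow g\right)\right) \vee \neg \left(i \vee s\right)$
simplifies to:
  $\text{True}$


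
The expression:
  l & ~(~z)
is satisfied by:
  {z: True, l: True}


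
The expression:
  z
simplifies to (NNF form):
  z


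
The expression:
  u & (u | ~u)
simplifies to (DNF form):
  u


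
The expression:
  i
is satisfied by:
  {i: True}


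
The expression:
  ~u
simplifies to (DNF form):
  ~u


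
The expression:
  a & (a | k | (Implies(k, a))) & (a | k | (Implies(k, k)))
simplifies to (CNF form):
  a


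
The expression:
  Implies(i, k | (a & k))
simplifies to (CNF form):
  k | ~i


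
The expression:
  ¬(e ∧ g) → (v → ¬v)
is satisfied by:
  {e: True, g: True, v: False}
  {e: True, g: False, v: False}
  {g: True, e: False, v: False}
  {e: False, g: False, v: False}
  {e: True, v: True, g: True}


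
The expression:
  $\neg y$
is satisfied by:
  {y: False}


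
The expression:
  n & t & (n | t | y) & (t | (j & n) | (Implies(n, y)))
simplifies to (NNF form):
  n & t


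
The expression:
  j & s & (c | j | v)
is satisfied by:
  {j: True, s: True}


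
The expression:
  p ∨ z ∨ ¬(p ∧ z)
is always true.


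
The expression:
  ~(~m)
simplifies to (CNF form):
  m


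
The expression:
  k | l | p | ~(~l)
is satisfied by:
  {k: True, l: True, p: True}
  {k: True, l: True, p: False}
  {k: True, p: True, l: False}
  {k: True, p: False, l: False}
  {l: True, p: True, k: False}
  {l: True, p: False, k: False}
  {p: True, l: False, k: False}


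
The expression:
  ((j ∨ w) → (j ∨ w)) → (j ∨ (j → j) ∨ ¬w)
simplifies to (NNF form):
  True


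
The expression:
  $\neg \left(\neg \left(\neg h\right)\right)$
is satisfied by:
  {h: False}


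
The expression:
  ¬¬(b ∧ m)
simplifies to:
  b ∧ m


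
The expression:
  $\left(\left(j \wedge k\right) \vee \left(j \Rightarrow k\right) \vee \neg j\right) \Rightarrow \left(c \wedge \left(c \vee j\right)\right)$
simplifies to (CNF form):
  $\left(c \vee j\right) \wedge \left(c \vee \neg k\right)$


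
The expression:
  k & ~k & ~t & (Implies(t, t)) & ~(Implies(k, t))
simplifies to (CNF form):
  False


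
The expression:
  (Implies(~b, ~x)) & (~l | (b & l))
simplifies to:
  b | (~l & ~x)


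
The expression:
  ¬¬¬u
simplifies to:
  ¬u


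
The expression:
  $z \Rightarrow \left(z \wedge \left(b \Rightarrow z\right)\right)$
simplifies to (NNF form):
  $\text{True}$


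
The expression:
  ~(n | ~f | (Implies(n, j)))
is never true.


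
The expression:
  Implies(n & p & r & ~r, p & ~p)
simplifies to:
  True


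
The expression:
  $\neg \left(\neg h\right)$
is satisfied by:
  {h: True}


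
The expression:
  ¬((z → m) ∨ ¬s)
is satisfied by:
  {z: True, s: True, m: False}


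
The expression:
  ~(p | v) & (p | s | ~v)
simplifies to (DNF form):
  ~p & ~v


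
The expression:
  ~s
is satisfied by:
  {s: False}


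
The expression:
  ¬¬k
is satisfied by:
  {k: True}


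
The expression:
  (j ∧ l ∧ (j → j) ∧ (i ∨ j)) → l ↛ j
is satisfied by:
  {l: False, j: False}
  {j: True, l: False}
  {l: True, j: False}


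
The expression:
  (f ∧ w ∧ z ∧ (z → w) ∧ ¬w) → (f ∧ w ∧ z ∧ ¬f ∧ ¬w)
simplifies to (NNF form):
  True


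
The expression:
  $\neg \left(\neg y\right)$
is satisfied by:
  {y: True}


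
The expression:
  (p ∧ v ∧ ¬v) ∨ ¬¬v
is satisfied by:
  {v: True}


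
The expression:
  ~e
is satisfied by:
  {e: False}


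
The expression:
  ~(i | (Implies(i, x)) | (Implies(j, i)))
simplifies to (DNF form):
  False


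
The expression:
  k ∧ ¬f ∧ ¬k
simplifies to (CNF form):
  False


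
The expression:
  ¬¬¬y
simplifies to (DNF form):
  ¬y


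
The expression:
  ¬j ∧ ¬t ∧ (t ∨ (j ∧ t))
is never true.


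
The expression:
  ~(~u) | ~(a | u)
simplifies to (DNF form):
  u | ~a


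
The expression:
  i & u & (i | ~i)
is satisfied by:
  {i: True, u: True}


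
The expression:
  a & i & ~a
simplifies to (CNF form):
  False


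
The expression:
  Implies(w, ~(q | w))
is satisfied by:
  {w: False}


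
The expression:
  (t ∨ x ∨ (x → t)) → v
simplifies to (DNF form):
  v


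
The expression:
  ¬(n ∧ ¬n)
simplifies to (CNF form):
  True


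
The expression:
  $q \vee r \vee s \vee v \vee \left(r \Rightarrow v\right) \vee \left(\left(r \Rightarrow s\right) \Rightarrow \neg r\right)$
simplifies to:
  $\text{True}$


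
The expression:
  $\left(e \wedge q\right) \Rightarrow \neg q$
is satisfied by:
  {e: False, q: False}
  {q: True, e: False}
  {e: True, q: False}


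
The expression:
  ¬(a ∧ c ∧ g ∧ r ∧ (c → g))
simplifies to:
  ¬a ∨ ¬c ∨ ¬g ∨ ¬r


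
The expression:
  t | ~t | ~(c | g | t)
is always true.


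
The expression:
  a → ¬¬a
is always true.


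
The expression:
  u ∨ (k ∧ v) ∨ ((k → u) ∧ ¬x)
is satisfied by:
  {u: True, v: True, x: False, k: False}
  {u: True, x: False, k: False, v: False}
  {u: True, v: True, k: True, x: False}
  {u: True, k: True, x: False, v: False}
  {u: True, v: True, x: True, k: False}
  {u: True, x: True, k: False, v: False}
  {u: True, v: True, k: True, x: True}
  {u: True, k: True, x: True, v: False}
  {v: True, x: False, k: False, u: False}
  {v: False, x: False, k: False, u: False}
  {v: True, k: True, x: False, u: False}
  {v: True, k: True, x: True, u: False}
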